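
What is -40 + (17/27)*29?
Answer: -587/27 ≈ -21.741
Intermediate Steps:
-40 + (17/27)*29 = -40 + 493/27 = -587/27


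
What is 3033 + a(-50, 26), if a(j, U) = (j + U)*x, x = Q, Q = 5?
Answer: 2913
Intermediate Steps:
x = 5
a(j, U) = 5*U + 5*j (a(j, U) = (j + U)*5 = (U + j)*5 = 5*U + 5*j)
3033 + a(-50, 26) = 3033 + (5*26 + 5*(-50)) = 3033 + (130 - 250) = 3033 - 120 = 2913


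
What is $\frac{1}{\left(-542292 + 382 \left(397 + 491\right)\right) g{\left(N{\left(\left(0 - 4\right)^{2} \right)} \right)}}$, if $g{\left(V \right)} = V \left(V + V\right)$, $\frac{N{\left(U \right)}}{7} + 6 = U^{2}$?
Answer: $- \frac{1}{1243840500000} \approx -8.0396 \cdot 10^{-13}$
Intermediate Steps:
$N{\left(U \right)} = -42 + 7 U^{2}$
$g{\left(V \right)} = 2 V^{2}$ ($g{\left(V \right)} = V 2 V = 2 V^{2}$)
$\frac{1}{\left(-542292 + 382 \left(397 + 491\right)\right) g{\left(N{\left(\left(0 - 4\right)^{2} \right)} \right)}} = \frac{1}{\left(-542292 + 382 \left(397 + 491\right)\right) 2 \left(-42 + 7 \left(\left(0 - 4\right)^{2}\right)^{2}\right)^{2}} = \frac{1}{\left(-542292 + 382 \cdot 888\right) 2 \left(-42 + 7 \left(\left(-4\right)^{2}\right)^{2}\right)^{2}} = \frac{1}{\left(-542292 + 339216\right) 2 \left(-42 + 7 \cdot 16^{2}\right)^{2}} = \frac{1}{\left(-203076\right) 2 \left(-42 + 7 \cdot 256\right)^{2}} = - \frac{1}{203076 \cdot 2 \left(-42 + 1792\right)^{2}} = - \frac{1}{203076 \cdot 2 \cdot 1750^{2}} = - \frac{1}{203076 \cdot 2 \cdot 3062500} = - \frac{1}{203076 \cdot 6125000} = \left(- \frac{1}{203076}\right) \frac{1}{6125000} = - \frac{1}{1243840500000}$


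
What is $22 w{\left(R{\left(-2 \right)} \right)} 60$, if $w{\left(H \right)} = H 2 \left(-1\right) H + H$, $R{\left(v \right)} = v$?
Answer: $-13200$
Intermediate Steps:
$w{\left(H \right)} = H - 2 H^{2}$ ($w{\left(H \right)} = 2 H \left(-1\right) H + H = - 2 H H + H = - 2 H^{2} + H = H - 2 H^{2}$)
$22 w{\left(R{\left(-2 \right)} \right)} 60 = 22 \left(- 2 \left(1 - -4\right)\right) 60 = 22 \left(- 2 \left(1 + 4\right)\right) 60 = 22 \left(\left(-2\right) 5\right) 60 = 22 \left(-10\right) 60 = \left(-220\right) 60 = -13200$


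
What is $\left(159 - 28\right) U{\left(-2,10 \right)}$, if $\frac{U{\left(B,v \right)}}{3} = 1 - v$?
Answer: $-3537$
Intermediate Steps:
$U{\left(B,v \right)} = 3 - 3 v$ ($U{\left(B,v \right)} = 3 \left(1 - v\right) = 3 - 3 v$)
$\left(159 - 28\right) U{\left(-2,10 \right)} = \left(159 - 28\right) \left(3 - 30\right) = 131 \left(3 - 30\right) = 131 \left(-27\right) = -3537$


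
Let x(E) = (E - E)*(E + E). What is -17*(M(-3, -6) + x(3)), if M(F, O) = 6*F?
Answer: 306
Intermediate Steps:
x(E) = 0 (x(E) = 0*(2*E) = 0)
-17*(M(-3, -6) + x(3)) = -17*(6*(-3) + 0) = -17*(-18 + 0) = -17*(-18) = 306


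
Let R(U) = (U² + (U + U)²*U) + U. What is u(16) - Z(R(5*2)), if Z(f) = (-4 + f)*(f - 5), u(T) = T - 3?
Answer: -16855117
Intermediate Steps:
R(U) = U + U² + 4*U³ (R(U) = (U² + (2*U)²*U) + U = (U² + (4*U²)*U) + U = (U² + 4*U³) + U = U + U² + 4*U³)
u(T) = -3 + T
Z(f) = (-5 + f)*(-4 + f) (Z(f) = (-4 + f)*(-5 + f) = (-5 + f)*(-4 + f))
u(16) - Z(R(5*2)) = (-3 + 16) - (20 + ((5*2)*(1 + 5*2 + 4*(5*2)²))² - 9*5*2*(1 + 5*2 + 4*(5*2)²)) = 13 - (20 + (10*(1 + 10 + 4*10²))² - 90*(1 + 10 + 4*10²)) = 13 - (20 + (10*(1 + 10 + 4*100))² - 90*(1 + 10 + 4*100)) = 13 - (20 + (10*(1 + 10 + 400))² - 90*(1 + 10 + 400)) = 13 - (20 + (10*411)² - 90*411) = 13 - (20 + 4110² - 9*4110) = 13 - (20 + 16892100 - 36990) = 13 - 1*16855130 = 13 - 16855130 = -16855117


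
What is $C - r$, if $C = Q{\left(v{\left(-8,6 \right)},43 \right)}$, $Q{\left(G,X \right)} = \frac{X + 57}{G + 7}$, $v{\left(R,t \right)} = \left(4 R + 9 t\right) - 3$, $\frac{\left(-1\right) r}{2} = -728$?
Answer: $- \frac{18878}{13} \approx -1452.2$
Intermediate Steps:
$r = 1456$ ($r = \left(-2\right) \left(-728\right) = 1456$)
$v{\left(R,t \right)} = -3 + 4 R + 9 t$
$Q{\left(G,X \right)} = \frac{57 + X}{7 + G}$
$C = \frac{50}{13}$ ($C = \frac{57 + 43}{7 + \left(-3 + 4 \left(-8\right) + 9 \cdot 6\right)} = \frac{1}{7 - -19} \cdot 100 = \frac{1}{7 + 19} \cdot 100 = \frac{1}{26} \cdot 100 = \frac{50}{13} \approx 3.8462$)
$C - r = \frac{50}{13} - 1456 = - \frac{18878}{13}$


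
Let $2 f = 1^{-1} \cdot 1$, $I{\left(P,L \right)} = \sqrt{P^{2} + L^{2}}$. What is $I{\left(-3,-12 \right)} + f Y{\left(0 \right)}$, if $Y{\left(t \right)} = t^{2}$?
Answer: $3 \sqrt{17} \approx 12.369$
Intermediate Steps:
$I{\left(P,L \right)} = \sqrt{L^{2} + P^{2}}$
$f = \frac{1}{2}$ ($f = \frac{1^{-1} \cdot 1}{2} = \frac{1 \cdot 1}{2} = \frac{1}{2} \cdot 1 = \frac{1}{2} \approx 0.5$)
$I{\left(-3,-12 \right)} + f Y{\left(0 \right)} = \sqrt{\left(-12\right)^{2} + \left(-3\right)^{2}} + \frac{0^{2}}{2} = \sqrt{144 + 9} + \frac{1}{2} \cdot 0 = \sqrt{153} + 0 = 3 \sqrt{17} + 0 = 3 \sqrt{17}$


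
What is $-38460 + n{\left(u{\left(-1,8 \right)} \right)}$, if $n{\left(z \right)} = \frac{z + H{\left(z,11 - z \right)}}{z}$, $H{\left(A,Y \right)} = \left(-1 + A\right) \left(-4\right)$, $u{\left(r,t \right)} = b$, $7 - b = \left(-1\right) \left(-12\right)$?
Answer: $- \frac{192319}{5} \approx -38464.0$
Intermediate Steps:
$b = -5$ ($b = 7 - \left(-1\right) \left(-12\right) = 7 - 12 = -5$)
$u{\left(r,t \right)} = -5$
$H{\left(A,Y \right)} = 4 - 4 A$
$n{\left(z \right)} = \frac{4 - 3 z}{z}$ ($n{\left(z \right)} = \frac{z - \left(-4 + 4 z\right)}{z} = \frac{4 - 3 z}{z}$)
$-38460 + n{\left(u{\left(-1,8 \right)} \right)} = -38460 - \left(3 - \frac{4}{-5}\right) = -38460 + \left(-3 + 4 \left(- \frac{1}{5}\right)\right) = -38460 - \frac{19}{5} = - \frac{192319}{5}$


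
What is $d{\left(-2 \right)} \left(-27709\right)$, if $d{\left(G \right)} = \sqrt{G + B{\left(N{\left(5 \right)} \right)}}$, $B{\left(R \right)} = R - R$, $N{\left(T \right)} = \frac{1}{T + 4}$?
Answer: $- 27709 i \sqrt{2} \approx - 39186.0 i$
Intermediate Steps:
$N{\left(T \right)} = \frac{1}{4 + T}$
$B{\left(R \right)} = 0$
$d{\left(G \right)} = \sqrt{G}$ ($d{\left(G \right)} = \sqrt{G + 0} = \sqrt{G}$)
$d{\left(-2 \right)} \left(-27709\right) = \sqrt{-2} \left(-27709\right) = i \sqrt{2} \left(-27709\right) = - 27709 i \sqrt{2}$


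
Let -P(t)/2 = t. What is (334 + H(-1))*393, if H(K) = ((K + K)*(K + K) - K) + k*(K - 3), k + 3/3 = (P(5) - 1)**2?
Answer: -55413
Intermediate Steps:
P(t) = -2*t
k = 120 (k = -1 + (-2*5 - 1)**2 = -1 + (-10 - 1)**2 = -1 + (-11)**2 = -1 + 121 = 120)
H(K) = -360 + 4*K**2 + 119*K (H(K) = ((K + K)*(K + K) - K) + 120*(K - 3) = ((2*K)*(2*K) - K) + 120*(-3 + K) = (4*K**2 - K) + (-360 + 120*K) = (-K + 4*K**2) + (-360 + 120*K) = -360 + 4*K**2 + 119*K)
(334 + H(-1))*393 = (334 + (-360 + 4*(-1)**2 + 119*(-1)))*393 = (334 + (-360 + 4*1 - 119))*393 = (334 + (-360 + 4 - 119))*393 = (334 - 475)*393 = -141*393 = -55413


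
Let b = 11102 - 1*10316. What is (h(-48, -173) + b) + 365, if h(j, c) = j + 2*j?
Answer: 1007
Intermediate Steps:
h(j, c) = 3*j
b = 786 (b = 11102 - 10316 = 786)
(h(-48, -173) + b) + 365 = (3*(-48) + 786) + 365 = (-144 + 786) + 365 = 642 + 365 = 1007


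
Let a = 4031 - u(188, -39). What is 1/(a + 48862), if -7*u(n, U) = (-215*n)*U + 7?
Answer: 7/1946638 ≈ 3.5959e-6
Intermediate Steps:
u(n, U) = -1 + 215*U*n/7 (u(n, U) = -((-215*n)*U + 7)/7 = -(-215*U*n + 7)/7 = -(7 - 215*U*n)/7 = -1 + 215*U*n/7)
a = 1604604/7 (a = 4031 - (-1 + (215/7)*(-39)*188) = 4031 - (-1 - 1576380/7) = 4031 - 1*(-1576387/7) = 4031 + 1576387/7 = 1604604/7 ≈ 2.2923e+5)
1/(a + 48862) = 1/(1604604/7 + 48862) = 1/(1946638/7) = 7/1946638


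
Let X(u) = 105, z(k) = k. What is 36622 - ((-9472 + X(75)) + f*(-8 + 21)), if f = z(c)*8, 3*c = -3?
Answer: 46093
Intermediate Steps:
c = -1 (c = (1/3)*(-3) = -1)
f = -8 (f = -1*8 = -8)
36622 - ((-9472 + X(75)) + f*(-8 + 21)) = 36622 - ((-9472 + 105) - 8*(-8 + 21)) = 36622 - (-9367 - 8*13) = 36622 - (-9367 - 104) = 36622 - 1*(-9471) = 36622 + 9471 = 46093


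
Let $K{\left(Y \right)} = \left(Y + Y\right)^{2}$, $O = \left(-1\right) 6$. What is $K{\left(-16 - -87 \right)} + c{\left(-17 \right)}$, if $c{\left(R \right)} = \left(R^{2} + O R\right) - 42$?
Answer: $20513$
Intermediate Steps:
$O = -6$
$c{\left(R \right)} = -42 + R^{2} - 6 R$ ($c{\left(R \right)} = \left(R^{2} - 6 R\right) - 42 = -42 + R^{2} - 6 R$)
$K{\left(Y \right)} = 4 Y^{2}$ ($K{\left(Y \right)} = \left(2 Y\right)^{2} = 4 Y^{2}$)
$K{\left(-16 - -87 \right)} + c{\left(-17 \right)} = 4 \left(-16 - -87\right)^{2} - \left(-60 - 289\right) = 4 \left(-16 + 87\right)^{2} + \left(-42 + 289 + 102\right) = 4 \cdot 71^{2} + 349 = 4 \cdot 5041 + 349 = 20164 + 349 = 20513$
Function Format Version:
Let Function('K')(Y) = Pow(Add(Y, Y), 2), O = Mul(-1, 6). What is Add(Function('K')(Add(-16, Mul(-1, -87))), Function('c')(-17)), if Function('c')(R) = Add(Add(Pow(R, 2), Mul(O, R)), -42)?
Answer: 20513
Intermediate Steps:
O = -6
Function('c')(R) = Add(-42, Pow(R, 2), Mul(-6, R)) (Function('c')(R) = Add(Add(Pow(R, 2), Mul(-6, R)), -42) = Add(-42, Pow(R, 2), Mul(-6, R)))
Function('K')(Y) = Mul(4, Pow(Y, 2)) (Function('K')(Y) = Pow(Mul(2, Y), 2) = Mul(4, Pow(Y, 2)))
Add(Function('K')(Add(-16, Mul(-1, -87))), Function('c')(-17)) = Add(Mul(4, Pow(Add(-16, Mul(-1, -87)), 2)), Add(-42, Pow(-17, 2), Mul(-6, -17))) = Add(Mul(4, Pow(Add(-16, 87), 2)), Add(-42, 289, 102)) = Add(Mul(4, Pow(71, 2)), 349) = Add(Mul(4, 5041), 349) = Add(20164, 349) = 20513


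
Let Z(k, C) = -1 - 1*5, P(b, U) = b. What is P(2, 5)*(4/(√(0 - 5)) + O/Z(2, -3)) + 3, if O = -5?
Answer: 14/3 - 8*I*√5/5 ≈ 4.6667 - 3.5777*I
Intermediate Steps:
Z(k, C) = -6 (Z(k, C) = -1 - 5 = -6)
P(2, 5)*(4/(√(0 - 5)) + O/Z(2, -3)) + 3 = 2*(4/(√(0 - 5)) - 5/(-6)) + 3 = 2*(4/(√(-5)) - 5*(-⅙)) + 3 = 2*(4/((I*√5)) + ⅚) + 3 = 2*(4*(-I*√5/5) + ⅚) + 3 = 2*(-4*I*√5/5 + ⅚) + 3 = 2*(⅚ - 4*I*√5/5) + 3 = (5/3 - 8*I*√5/5) + 3 = 14/3 - 8*I*√5/5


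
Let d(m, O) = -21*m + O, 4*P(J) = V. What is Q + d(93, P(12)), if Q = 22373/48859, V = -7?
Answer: -381939029/195436 ≈ -1954.3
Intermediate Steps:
P(J) = -7/4 (P(J) = (¼)*(-7) = -7/4)
d(m, O) = O - 21*m
Q = 22373/48859 (Q = 22373*(1/48859) = 22373/48859 ≈ 0.45791)
Q + d(93, P(12)) = 22373/48859 + (-7/4 - 21*93) = 22373/48859 + (-7/4 - 1953) = 22373/48859 - 7819/4 = -381939029/195436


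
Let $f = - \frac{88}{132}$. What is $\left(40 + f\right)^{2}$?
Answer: $\frac{13924}{9} \approx 1547.1$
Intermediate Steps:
$f = - \frac{2}{3}$ ($f = \left(-88\right) \frac{1}{132} = - \frac{2}{3} \approx -0.66667$)
$\left(40 + f\right)^{2} = \left(40 - \frac{2}{3}\right)^{2} = \left(\frac{118}{3}\right)^{2} = \frac{13924}{9}$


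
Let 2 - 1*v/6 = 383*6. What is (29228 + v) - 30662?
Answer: -15210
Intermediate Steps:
v = -13776 (v = 12 - 2298*6 = 12 - 6*2298 = 12 - 13788 = -13776)
(29228 + v) - 30662 = (29228 - 13776) - 30662 = 15452 - 30662 = -15210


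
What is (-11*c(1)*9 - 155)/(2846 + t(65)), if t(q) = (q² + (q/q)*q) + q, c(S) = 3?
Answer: -452/7201 ≈ -0.062769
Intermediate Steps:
t(q) = q² + 2*q (t(q) = (q² + 1*q) + q = (q² + q) + q = (q + q²) + q = q² + 2*q)
(-11*c(1)*9 - 155)/(2846 + t(65)) = (-11*3*9 - 155)/(2846 + 65*(2 + 65)) = (-33*9 - 155)/(2846 + 65*67) = (-297 - 155)/(2846 + 4355) = -452/7201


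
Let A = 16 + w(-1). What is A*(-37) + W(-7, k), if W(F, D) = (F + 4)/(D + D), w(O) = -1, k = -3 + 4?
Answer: -1113/2 ≈ -556.50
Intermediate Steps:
k = 1
A = 15 (A = 16 - 1 = 15)
W(F, D) = (4 + F)/(2*D) (W(F, D) = (4 + F)/((2*D)) = (4 + F)*(1/(2*D)) = (4 + F)/(2*D))
A*(-37) + W(-7, k) = 15*(-37) + (1/2)*(4 - 7)/1 = -555 + (1/2)*1*(-3) = -555 - 3/2 = -1113/2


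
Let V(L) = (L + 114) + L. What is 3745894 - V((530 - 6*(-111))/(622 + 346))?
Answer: 453239081/121 ≈ 3.7458e+6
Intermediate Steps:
V(L) = 114 + 2*L (V(L) = (114 + L) + L = 114 + 2*L)
3745894 - V((530 - 6*(-111))/(622 + 346)) = 3745894 - (114 + 2*((530 - 6*(-111))/(622 + 346))) = 3745894 - (114 + 2*((530 + 666)/968)) = 3745894 - (114 + 2*(1196*(1/968))) = 3745894 - (114 + 2*(299/242)) = 3745894 - (114 + 299/121) = 3745894 - 1*14093/121 = 3745894 - 14093/121 = 453239081/121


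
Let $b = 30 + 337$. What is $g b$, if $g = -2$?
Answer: $-734$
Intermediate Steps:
$b = 367$
$g b = \left(-2\right) 367 = -734$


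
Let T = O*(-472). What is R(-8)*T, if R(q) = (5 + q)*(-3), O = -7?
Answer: 29736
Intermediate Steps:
R(q) = -15 - 3*q
T = 3304 (T = -7*(-472) = 3304)
R(-8)*T = (-15 - 3*(-8))*3304 = (-15 + 24)*3304 = 9*3304 = 29736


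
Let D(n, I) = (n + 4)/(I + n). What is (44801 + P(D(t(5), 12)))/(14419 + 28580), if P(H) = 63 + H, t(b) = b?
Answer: 762697/730983 ≈ 1.0434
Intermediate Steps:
D(n, I) = (4 + n)/(I + n)
(44801 + P(D(t(5), 12)))/(14419 + 28580) = (44801 + (63 + (4 + 5)/(12 + 5)))/(14419 + 28580) = (44801 + (63 + 9/17))/42999 = (44801 + (63 + (1/17)*9))*(1/42999) = (44801 + (63 + 9/17))*(1/42999) = (44801 + 1080/17)*(1/42999) = (762697/17)*(1/42999) = 762697/730983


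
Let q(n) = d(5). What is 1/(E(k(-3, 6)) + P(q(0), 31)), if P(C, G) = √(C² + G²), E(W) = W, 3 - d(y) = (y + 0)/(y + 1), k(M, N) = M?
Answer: 108/34441 + 6*√34765/34441 ≈ 0.035618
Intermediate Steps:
d(y) = 3 - y/(1 + y) (d(y) = 3 - (y + 0)/(y + 1) = 3 - y/(1 + y))
q(n) = 13/6 (q(n) = (3 + 2*5)/(1 + 5) = (3 + 10)/6 = (⅙)*13 = 13/6)
1/(E(k(-3, 6)) + P(q(0), 31)) = 1/(-3 + √((13/6)² + 31²)) = 1/(-3 + √(169/36 + 961)) = 1/(-3 + √(34765/36)) = 1/(-3 + √34765/6)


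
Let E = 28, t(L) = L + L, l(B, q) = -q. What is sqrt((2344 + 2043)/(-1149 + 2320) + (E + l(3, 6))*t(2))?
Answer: sqrt(125806385)/1171 ≈ 9.5784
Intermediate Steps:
t(L) = 2*L
sqrt((2344 + 2043)/(-1149 + 2320) + (E + l(3, 6))*t(2)) = sqrt((2344 + 2043)/(-1149 + 2320) + (28 - 1*6)*(2*2)) = sqrt(4387/1171 + (28 - 6)*4) = sqrt(4387*(1/1171) + 22*4) = sqrt(4387/1171 + 88) = sqrt(107435/1171) = sqrt(125806385)/1171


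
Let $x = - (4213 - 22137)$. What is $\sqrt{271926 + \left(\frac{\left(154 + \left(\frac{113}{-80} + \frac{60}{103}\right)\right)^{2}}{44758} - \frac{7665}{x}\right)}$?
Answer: $\frac{\sqrt{15156553735702613644195358742}}{236088475360} \approx 521.46$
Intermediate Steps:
$x = 17924$ ($x = \left(-1\right) \left(-17924\right) = 17924$)
$\sqrt{271926 + \left(\frac{\left(154 + \left(\frac{113}{-80} + \frac{60}{103}\right)\right)^{2}}{44758} - \frac{7665}{x}\right)} = \sqrt{271926 - \left(\frac{7665}{17924} - \frac{\left(154 + \left(\frac{113}{-80} + \frac{60}{103}\right)\right)^{2}}{44758}\right)} = \sqrt{271926 - \left(\frac{7665}{17924} - \left(154 + \left(113 \left(- \frac{1}{80}\right) + 60 \cdot \frac{1}{103}\right)\right)^{2} \cdot \frac{1}{44758}\right)} = \sqrt{271926 - \left(\frac{7665}{17924} - \left(154 + \left(- \frac{113}{80} + \frac{60}{103}\right)\right)^{2} \cdot \frac{1}{44758}\right)} = \sqrt{271926 - \left(\frac{7665}{17924} - \left(154 - \frac{6839}{8240}\right)^{2} \cdot \frac{1}{44758}\right)} = \sqrt{271926 - \left(\frac{7665}{17924} - \left(\frac{1262121}{8240}\right)^{2} \cdot \frac{1}{44758}\right)} = \sqrt{271926 + \left(\frac{1592949418641}{67897600} \cdot \frac{1}{44758} - \frac{7665}{17924}\right)} = \sqrt{271926 + \left(\frac{227564202663}{434137254400} - \frac{7665}{17924}\right)} = \sqrt{271926 + \frac{187799678388903}{1945369036966400}} = \sqrt{\frac{528996608545803675303}{1945369036966400}} = \frac{\sqrt{15156553735702613644195358742}}{236088475360}$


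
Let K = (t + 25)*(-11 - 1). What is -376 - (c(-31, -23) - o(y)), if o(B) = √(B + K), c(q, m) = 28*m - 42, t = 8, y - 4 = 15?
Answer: 310 + I*√377 ≈ 310.0 + 19.416*I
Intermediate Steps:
y = 19 (y = 4 + 15 = 19)
c(q, m) = -42 + 28*m
K = -396 (K = (8 + 25)*(-11 - 1) = 33*(-12) = -396)
o(B) = √(-396 + B) (o(B) = √(B - 396) = √(-396 + B))
-376 - (c(-31, -23) - o(y)) = -376 - ((-42 + 28*(-23)) - √(-396 + 19)) = -376 - ((-42 - 644) - √(-377)) = -376 - (-686 - I*√377) = -376 + (686 + I*√377) = 310 + I*√377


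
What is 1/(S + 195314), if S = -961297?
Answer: -1/765983 ≈ -1.3055e-6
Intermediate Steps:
1/(S + 195314) = 1/(-961297 + 195314) = 1/(-765983) = -1/765983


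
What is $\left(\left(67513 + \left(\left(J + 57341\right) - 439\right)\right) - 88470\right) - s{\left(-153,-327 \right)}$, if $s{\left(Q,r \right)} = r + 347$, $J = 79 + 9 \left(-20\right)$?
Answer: $35824$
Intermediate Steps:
$J = -101$ ($J = 79 - 180 = -101$)
$s{\left(Q,r \right)} = 347 + r$
$\left(\left(67513 + \left(\left(J + 57341\right) - 439\right)\right) - 88470\right) - s{\left(-153,-327 \right)} = \left(\left(67513 + \left(\left(-101 + 57341\right) - 439\right)\right) - 88470\right) - \left(347 - 327\right) = \left(\left(67513 + \left(57240 - 439\right)\right) - 88470\right) - 20 = \left(\left(67513 + 56801\right) - 88470\right) - 20 = \left(124314 - 88470\right) - 20 = 35844 - 20 = 35824$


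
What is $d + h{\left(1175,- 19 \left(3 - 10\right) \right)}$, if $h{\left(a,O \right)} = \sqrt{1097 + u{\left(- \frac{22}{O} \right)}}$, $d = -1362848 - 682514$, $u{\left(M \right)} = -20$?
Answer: $-2045362 + \sqrt{1077} \approx -2.0453 \cdot 10^{6}$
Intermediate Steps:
$d = -2045362$
$h{\left(a,O \right)} = \sqrt{1077}$ ($h{\left(a,O \right)} = \sqrt{1097 - 20} = \sqrt{1077}$)
$d + h{\left(1175,- 19 \left(3 - 10\right) \right)} = -2045362 + \sqrt{1077}$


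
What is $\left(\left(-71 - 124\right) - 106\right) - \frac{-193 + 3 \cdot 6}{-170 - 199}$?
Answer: $- \frac{111244}{369} \approx -301.47$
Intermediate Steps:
$\left(\left(-71 - 124\right) - 106\right) - \frac{-193 + 3 \cdot 6}{-170 - 199} = \left(-195 - 106\right) - \frac{-193 + 18}{-369} = -301 - \left(-175\right) \left(- \frac{1}{369}\right) = -301 - \frac{175}{369} = - \frac{111244}{369}$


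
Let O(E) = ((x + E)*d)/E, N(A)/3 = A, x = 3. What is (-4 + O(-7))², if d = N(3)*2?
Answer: 1936/49 ≈ 39.510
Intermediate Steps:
N(A) = 3*A
d = 18 (d = (3*3)*2 = 9*2 = 18)
O(E) = (54 + 18*E)/E (O(E) = ((3 + E)*18)/E = (54 + 18*E)/E)
(-4 + O(-7))² = (-4 + (18 + 54/(-7)))² = (-4 + (18 + 54*(-⅐)))² = (-4 + (18 - 54/7))² = (-4 + 72/7)² = (44/7)² = 1936/49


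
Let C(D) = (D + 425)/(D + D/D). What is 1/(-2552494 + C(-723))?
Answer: -361/921450185 ≈ -3.9177e-7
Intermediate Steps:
C(D) = (425 + D)/(1 + D) (C(D) = (425 + D)/(D + 1) = (425 + D)/(1 + D))
1/(-2552494 + C(-723)) = 1/(-2552494 + (425 - 723)/(1 - 723)) = 1/(-2552494 - 298/(-722)) = 1/(-2552494 - 1/722*(-298)) = 1/(-2552494 + 149/361) = 1/(-921450185/361) = -361/921450185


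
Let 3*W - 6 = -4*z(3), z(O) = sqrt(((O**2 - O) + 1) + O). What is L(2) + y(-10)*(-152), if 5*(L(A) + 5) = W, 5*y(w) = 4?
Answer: -631/5 - 4*sqrt(10)/15 ≈ -127.04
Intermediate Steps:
y(w) = 4/5 (y(w) = (1/5)*4 = 4/5)
z(O) = sqrt(1 + O**2) (z(O) = sqrt((1 + O**2 - O) + O) = sqrt(1 + O**2))
W = 2 - 4*sqrt(10)/3 (W = 2 + (-4*sqrt(1 + 3**2))/3 = 2 + (-4*sqrt(1 + 9))/3 = 2 + (-4*sqrt(10))/3 = 2 - 4*sqrt(10)/3 ≈ -2.2164)
L(A) = -23/5 - 4*sqrt(10)/15 (L(A) = -5 + (2 - 4*sqrt(10)/3)/5 = -5 + (2/5 - 4*sqrt(10)/15) = -23/5 - 4*sqrt(10)/15)
L(2) + y(-10)*(-152) = (-23/5 - 4*sqrt(10)/15) + (4/5)*(-152) = (-23/5 - 4*sqrt(10)/15) - 608/5 = -631/5 - 4*sqrt(10)/15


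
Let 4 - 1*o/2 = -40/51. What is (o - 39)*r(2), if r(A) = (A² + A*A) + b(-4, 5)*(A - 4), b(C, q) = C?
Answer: -24016/51 ≈ -470.90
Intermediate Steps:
o = 488/51 (o = 8 - (-80)/51 = 8 - 2*(-40/51) = 8 + 80/51 = 488/51 ≈ 9.5686)
r(A) = 16 - 4*A + 2*A² (r(A) = (A² + A*A) - 4*(A - 4) = (A² + A²) - 4*(-4 + A) = 2*A² + (16 - 4*A) = 16 - 4*A + 2*A²)
(o - 39)*r(2) = (488/51 - 39)*(16 - 4*2 + 2*2²) = -1501*(16 - 8 + 2*4)/51 = -1501*(16 - 8 + 8)/51 = -1501/51*16 = -24016/51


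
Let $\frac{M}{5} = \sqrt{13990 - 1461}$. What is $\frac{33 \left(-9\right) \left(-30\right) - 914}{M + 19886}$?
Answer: $\frac{159008456}{395139771} - \frac{39980 \sqrt{12529}}{395139771} \approx 0.39109$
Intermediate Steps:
$M = 5 \sqrt{12529}$ ($M = 5 \sqrt{13990 - 1461} = 5 \sqrt{12529} \approx 559.67$)
$\frac{33 \left(-9\right) \left(-30\right) - 914}{M + 19886} = \frac{33 \left(-9\right) \left(-30\right) - 914}{5 \sqrt{12529} + 19886} = \frac{\left(-297\right) \left(-30\right) - 914}{19886 + 5 \sqrt{12529}} = \frac{8910 - 914}{19886 + 5 \sqrt{12529}} = \frac{7996}{19886 + 5 \sqrt{12529}}$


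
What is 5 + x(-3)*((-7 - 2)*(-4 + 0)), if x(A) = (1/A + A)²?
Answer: 405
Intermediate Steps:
x(A) = (A + 1/A)²
5 + x(-3)*((-7 - 2)*(-4 + 0)) = 5 + ((1 + (-3)²)²/(-3)²)*((-7 - 2)*(-4 + 0)) = 5 + ((1 + 9)²/9)*(-9*(-4)) = 5 + ((⅑)*10²)*36 = 5 + ((⅑)*100)*36 = 5 + (100/9)*36 = 5 + 400 = 405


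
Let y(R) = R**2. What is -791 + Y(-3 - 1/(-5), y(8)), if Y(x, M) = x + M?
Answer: -3649/5 ≈ -729.80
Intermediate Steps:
Y(x, M) = M + x
-791 + Y(-3 - 1/(-5), y(8)) = -791 + (8**2 + (-3 - 1/(-5))) = -791 + (64 + (-3 - 1/5*(-1))) = -791 + (64 + (-3 + 1/5)) = -791 + (64 - 14/5) = -791 + 306/5 = -3649/5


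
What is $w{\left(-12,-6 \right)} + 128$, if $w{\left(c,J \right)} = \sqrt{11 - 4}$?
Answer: $128 + \sqrt{7} \approx 130.65$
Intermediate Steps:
$w{\left(c,J \right)} = \sqrt{7}$
$w{\left(-12,-6 \right)} + 128 = \sqrt{7} + 128 = 128 + \sqrt{7}$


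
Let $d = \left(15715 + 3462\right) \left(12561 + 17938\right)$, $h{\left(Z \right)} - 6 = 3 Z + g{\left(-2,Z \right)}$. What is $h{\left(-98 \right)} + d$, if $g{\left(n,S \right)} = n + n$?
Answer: $584879031$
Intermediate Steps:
$g{\left(n,S \right)} = 2 n$
$h{\left(Z \right)} = 2 + 3 Z$ ($h{\left(Z \right)} = 6 + \left(3 Z + 2 \left(-2\right)\right) = 6 + \left(3 Z - 4\right) = 6 + \left(-4 + 3 Z\right) = 2 + 3 Z$)
$d = 584879323$ ($d = 19177 \cdot 30499 = 584879323$)
$h{\left(-98 \right)} + d = \left(2 + 3 \left(-98\right)\right) + 584879323 = \left(2 - 294\right) + 584879323 = -292 + 584879323 = 584879031$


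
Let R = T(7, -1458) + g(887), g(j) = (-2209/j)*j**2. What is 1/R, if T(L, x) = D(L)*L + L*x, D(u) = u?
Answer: -1/1969540 ≈ -5.0773e-7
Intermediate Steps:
T(L, x) = L**2 + L*x (T(L, x) = L*L + L*x = L**2 + L*x)
g(j) = -2209*j
R = -1969540 (R = 7*(7 - 1458) - 2209*887 = 7*(-1451) - 1959383 = -10157 - 1959383 = -1969540)
1/R = 1/(-1969540) = -1/1969540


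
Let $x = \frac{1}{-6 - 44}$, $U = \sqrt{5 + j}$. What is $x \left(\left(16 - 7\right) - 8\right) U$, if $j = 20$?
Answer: $- \frac{1}{10} \approx -0.1$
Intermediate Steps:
$U = 5$ ($U = \sqrt{5 + 20} = \sqrt{25} = 5$)
$x = - \frac{1}{50}$ ($x = \frac{1}{-50} = - \frac{1}{50} \approx -0.02$)
$x \left(\left(16 - 7\right) - 8\right) U = - \frac{\left(16 - 7\right) - 8}{50} \cdot 5 = - \frac{9 - 8}{50} \cdot 5 = \left(- \frac{1}{50}\right) 1 \cdot 5 = \left(- \frac{1}{50}\right) 5 = - \frac{1}{10}$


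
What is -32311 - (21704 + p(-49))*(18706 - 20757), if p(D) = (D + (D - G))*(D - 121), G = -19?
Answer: 72027523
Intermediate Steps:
p(D) = (-121 + D)*(19 + 2*D) (p(D) = (D + (D - 1*(-19)))*(D - 121) = (D + (D + 19))*(-121 + D) = (D + (19 + D))*(-121 + D) = (19 + 2*D)*(-121 + D) = (-121 + D)*(19 + 2*D))
-32311 - (21704 + p(-49))*(18706 - 20757) = -32311 - (21704 + (-2299 - 223*(-49) + 2*(-49)**2))*(18706 - 20757) = -32311 - (21704 + (-2299 + 10927 + 2*2401))*(-2051) = -32311 - (21704 + (-2299 + 10927 + 4802))*(-2051) = -32311 - (21704 + 13430)*(-2051) = -32311 - 35134*(-2051) = -32311 - 1*(-72059834) = -32311 + 72059834 = 72027523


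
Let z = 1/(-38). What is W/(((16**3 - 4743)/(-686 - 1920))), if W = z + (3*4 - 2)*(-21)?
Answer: -10399243/12293 ≈ -845.95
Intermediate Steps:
z = -1/38 ≈ -0.026316
W = -7981/38 (W = -1/38 + (3*4 - 2)*(-21) = -1/38 + (12 - 2)*(-21) = -1/38 + 10*(-21) = -1/38 - 210 = -7981/38 ≈ -210.03)
W/(((16**3 - 4743)/(-686 - 1920))) = -7981*(-686 - 1920)/(16**3 - 4743)/38 = -7981*(-2606/(4096 - 4743))/38 = -7981/(38*((-647*(-1/2606)))) = -7981/(38*647/2606) = -7981/38*2606/647 = -10399243/12293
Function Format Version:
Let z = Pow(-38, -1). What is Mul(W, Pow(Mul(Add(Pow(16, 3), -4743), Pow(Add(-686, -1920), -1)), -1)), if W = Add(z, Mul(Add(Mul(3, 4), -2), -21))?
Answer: Rational(-10399243, 12293) ≈ -845.95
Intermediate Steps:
z = Rational(-1, 38) ≈ -0.026316
W = Rational(-7981, 38) (W = Add(Rational(-1, 38), Mul(Add(Mul(3, 4), -2), -21)) = Add(Rational(-1, 38), Mul(Add(12, -2), -21)) = Add(Rational(-1, 38), Mul(10, -21)) = Add(Rational(-1, 38), -210) = Rational(-7981, 38) ≈ -210.03)
Mul(W, Pow(Mul(Add(Pow(16, 3), -4743), Pow(Add(-686, -1920), -1)), -1)) = Mul(Rational(-7981, 38), Pow(Mul(Add(Pow(16, 3), -4743), Pow(Add(-686, -1920), -1)), -1)) = Mul(Rational(-7981, 38), Pow(Mul(Add(4096, -4743), Pow(-2606, -1)), -1)) = Mul(Rational(-7981, 38), Pow(Mul(-647, Rational(-1, 2606)), -1)) = Mul(Rational(-7981, 38), Pow(Rational(647, 2606), -1)) = Mul(Rational(-7981, 38), Rational(2606, 647)) = Rational(-10399243, 12293)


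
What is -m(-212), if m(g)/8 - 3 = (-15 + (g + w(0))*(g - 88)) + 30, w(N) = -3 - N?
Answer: -516144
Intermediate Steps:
m(g) = 144 + 8*(-88 + g)*(-3 + g) (m(g) = 24 + 8*((-15 + (g + (-3 - 1*0))*(g - 88)) + 30) = 24 + 8*((-15 + (g + (-3 + 0))*(-88 + g)) + 30) = 24 + 8*((-15 + (g - 3)*(-88 + g)) + 30) = 24 + 8*((-15 + (-3 + g)*(-88 + g)) + 30) = 24 + 8*((-15 + (-88 + g)*(-3 + g)) + 30) = 24 + 8*(15 + (-88 + g)*(-3 + g)) = 24 + (120 + 8*(-88 + g)*(-3 + g)) = 144 + 8*(-88 + g)*(-3 + g))
-m(-212) = -(2256 - 728*(-212) + 8*(-212)²) = -(2256 + 154336 + 8*44944) = -(2256 + 154336 + 359552) = -1*516144 = -516144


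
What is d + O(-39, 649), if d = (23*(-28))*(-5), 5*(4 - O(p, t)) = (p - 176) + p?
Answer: 16374/5 ≈ 3274.8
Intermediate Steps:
O(p, t) = 196/5 - 2*p/5 (O(p, t) = 4 - ((p - 176) + p)/5 = 4 - ((-176 + p) + p)/5 = 4 - (-176 + 2*p)/5 = 4 + (176/5 - 2*p/5) = 196/5 - 2*p/5)
d = 3220 (d = -644*(-5) = 3220)
d + O(-39, 649) = 3220 + (196/5 - 2/5*(-39)) = 3220 + (196/5 + 78/5) = 3220 + 274/5 = 16374/5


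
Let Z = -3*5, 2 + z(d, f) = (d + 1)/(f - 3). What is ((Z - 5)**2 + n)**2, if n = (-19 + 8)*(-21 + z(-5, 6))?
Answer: 4012009/9 ≈ 4.4578e+5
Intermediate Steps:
z(d, f) = -2 + (1 + d)/(-3 + f) (z(d, f) = -2 + (d + 1)/(f - 3) = -2 + (1 + d)/(-3 + f))
Z = -15
n = 803/3 (n = (-19 + 8)*(-21 + (7 - 5 - 2*6)/(-3 + 6)) = -11*(-21 + (7 - 5 - 12)/3) = -11*(-21 + (1/3)*(-10)) = -11*(-21 - 10/3) = -11*(-73/3) = 803/3 ≈ 267.67)
((Z - 5)**2 + n)**2 = ((-15 - 5)**2 + 803/3)**2 = ((-20)**2 + 803/3)**2 = (400 + 803/3)**2 = (2003/3)**2 = 4012009/9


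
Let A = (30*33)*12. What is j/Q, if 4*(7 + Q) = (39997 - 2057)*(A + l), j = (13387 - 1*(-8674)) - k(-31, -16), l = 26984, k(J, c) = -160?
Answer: 823/13652779 ≈ 6.0281e-5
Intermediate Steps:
j = 22221 (j = (13387 - 1*(-8674)) - 1*(-160) = (13387 + 8674) + 160 = 22061 + 160 = 22221)
A = 11880 (A = 990*12 = 11880)
Q = 368625033 (Q = -7 + ((39997 - 2057)*(11880 + 26984))/4 = -7 + (37940*38864)/4 = -7 + (¼)*1474500160 = -7 + 368625040 = 368625033)
j/Q = 22221/368625033 = 22221*(1/368625033) = 823/13652779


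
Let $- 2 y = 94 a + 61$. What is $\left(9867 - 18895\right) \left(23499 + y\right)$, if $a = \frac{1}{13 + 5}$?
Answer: $- \frac{1906650404}{9} \approx -2.1185 \cdot 10^{8}$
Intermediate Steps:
$a = \frac{1}{18} \approx 0.055556$
$y = - \frac{298}{9}$ ($y = - \frac{94 \cdot \frac{1}{18} + 61}{2} = - \frac{\frac{47}{9} + 61}{2} = \left(- \frac{1}{2}\right) \frac{596}{9} = - \frac{298}{9} \approx -33.111$)
$\left(9867 - 18895\right) \left(23499 + y\right) = \left(9867 - 18895\right) \left(23499 - \frac{298}{9}\right) = \left(-9028\right) \frac{211193}{9} = - \frac{1906650404}{9}$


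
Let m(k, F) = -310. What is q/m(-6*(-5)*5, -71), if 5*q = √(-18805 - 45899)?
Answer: -4*I*√1011/775 ≈ -0.16411*I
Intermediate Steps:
q = 8*I*√1011/5 (q = √(-18805 - 45899)/5 = √(-64704)/5 = (8*I*√1011)/5 = 8*I*√1011/5 ≈ 50.874*I)
q/m(-6*(-5)*5, -71) = (8*I*√1011/5)/(-310) = (8*I*√1011/5)*(-1/310) = -4*I*√1011/775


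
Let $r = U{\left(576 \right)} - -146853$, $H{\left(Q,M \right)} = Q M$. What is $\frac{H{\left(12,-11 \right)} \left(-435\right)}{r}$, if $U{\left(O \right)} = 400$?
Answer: $\frac{57420}{147253} \approx 0.38994$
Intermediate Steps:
$H{\left(Q,M \right)} = M Q$
$r = 147253$ ($r = 400 - -146853 = 400 + 146853 = 147253$)
$\frac{H{\left(12,-11 \right)} \left(-435\right)}{r} = \frac{\left(-11\right) 12 \left(-435\right)}{147253} = \left(-132\right) \left(-435\right) \frac{1}{147253} = 57420 \cdot \frac{1}{147253} = \frac{57420}{147253}$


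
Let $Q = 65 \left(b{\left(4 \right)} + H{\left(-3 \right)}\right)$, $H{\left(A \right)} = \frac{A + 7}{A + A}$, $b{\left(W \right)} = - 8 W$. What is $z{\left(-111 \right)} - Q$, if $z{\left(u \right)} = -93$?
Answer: $\frac{6091}{3} \approx 2030.3$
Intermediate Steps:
$H{\left(A \right)} = \frac{7 + A}{2 A}$
$Q = - \frac{6370}{3}$ ($Q = 65 \left(\left(-8\right) 4 + \frac{7 - 3}{2 \left(-3\right)}\right) = 65 \left(-32 + \frac{1}{2} \left(- \frac{1}{3}\right) 4\right) = 65 \left(-32 - \frac{2}{3}\right) = 65 \left(- \frac{98}{3}\right) = - \frac{6370}{3} \approx -2123.3$)
$z{\left(-111 \right)} - Q = -93 - - \frac{6370}{3} = -93 + \frac{6370}{3} = \frac{6091}{3}$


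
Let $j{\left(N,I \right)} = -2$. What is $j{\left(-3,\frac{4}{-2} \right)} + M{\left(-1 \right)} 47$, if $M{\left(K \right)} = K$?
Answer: $-49$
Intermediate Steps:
$j{\left(-3,\frac{4}{-2} \right)} + M{\left(-1 \right)} 47 = -2 - 47 = -49$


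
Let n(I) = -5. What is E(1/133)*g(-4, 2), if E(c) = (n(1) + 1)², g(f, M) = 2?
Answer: 32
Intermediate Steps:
E(c) = 16 (E(c) = (-5 + 1)² = (-4)² = 16)
E(1/133)*g(-4, 2) = 16*2 = 32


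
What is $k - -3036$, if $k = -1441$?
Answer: $1595$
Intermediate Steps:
$k - -3036 = -1441 - -3036 = -1441 + 3036 = 1595$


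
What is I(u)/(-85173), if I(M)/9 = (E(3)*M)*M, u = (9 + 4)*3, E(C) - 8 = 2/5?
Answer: -191646/141955 ≈ -1.3500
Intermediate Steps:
E(C) = 42/5 (E(C) = 8 + 2/5 = 8 + 2*(⅕) = 8 + ⅖ = 42/5)
u = 39 (u = 13*3 = 39)
I(M) = 378*M²/5 (I(M) = 9*((42*M/5)*M) = 9*(42*M²/5) = 378*M²/5)
I(u)/(-85173) = ((378/5)*39²)/(-85173) = ((378/5)*1521)*(-1/85173) = (574938/5)*(-1/85173) = -191646/141955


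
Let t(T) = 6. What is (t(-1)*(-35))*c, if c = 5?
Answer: -1050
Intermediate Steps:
(t(-1)*(-35))*c = (6*(-35))*5 = -210*5 = -1050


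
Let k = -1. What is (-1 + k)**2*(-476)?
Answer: -1904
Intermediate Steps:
(-1 + k)**2*(-476) = (-1 - 1)**2*(-476) = (-2)**2*(-476) = 4*(-476) = -1904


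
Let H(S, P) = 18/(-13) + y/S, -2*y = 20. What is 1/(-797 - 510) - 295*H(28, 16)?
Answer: 122223923/237874 ≈ 513.82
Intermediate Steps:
y = -10 (y = -½*20 = -10)
H(S, P) = -18/13 - 10/S (H(S, P) = 18/(-13) - 10/S = 18*(-1/13) - 10/S = -18/13 - 10/S)
1/(-797 - 510) - 295*H(28, 16) = 1/(-797 - 510) - 295*(-18/13 - 10/28) = 1/(-1307) - 295*(-18/13 - 10*1/28) = -1/1307 - 295*(-18/13 - 5/14) = -1/1307 - 295*(-317/182) = -1/1307 + 93515/182 = 122223923/237874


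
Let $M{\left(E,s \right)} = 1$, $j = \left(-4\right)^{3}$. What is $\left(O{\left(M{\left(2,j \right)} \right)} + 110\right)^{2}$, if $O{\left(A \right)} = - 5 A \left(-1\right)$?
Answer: $13225$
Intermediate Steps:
$j = -64$
$O{\left(A \right)} = 5 A$
$\left(O{\left(M{\left(2,j \right)} \right)} + 110\right)^{2} = \left(5 \cdot 1 + 110\right)^{2} = \left(5 + 110\right)^{2} = 115^{2} = 13225$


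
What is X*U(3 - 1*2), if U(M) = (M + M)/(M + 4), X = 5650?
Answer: 2260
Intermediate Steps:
U(M) = 2*M/(4 + M) (U(M) = (2*M)/(4 + M) = 2*M/(4 + M))
X*U(3 - 1*2) = 5650*(2*(3 - 1*2)/(4 + (3 - 1*2))) = 5650*(2*(3 - 2)/(4 + (3 - 2))) = 5650*(2*1/(4 + 1)) = 5650*(2*1/5) = 5650*(2*1*(⅕)) = 5650*(⅖) = 2260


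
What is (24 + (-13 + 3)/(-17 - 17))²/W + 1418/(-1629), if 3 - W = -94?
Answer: 238106107/45665757 ≈ 5.2141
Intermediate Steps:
W = 97 (W = 3 - 1*(-94) = 3 + 94 = 97)
(24 + (-13 + 3)/(-17 - 17))²/W + 1418/(-1629) = (24 + (-13 + 3)/(-17 - 17))²/97 + 1418/(-1629) = (24 - 10/(-34))²*(1/97) + 1418*(-1/1629) = (24 - 10*(-1/34))²*(1/97) - 1418/1629 = (24 + 5/17)²*(1/97) - 1418/1629 = (413/17)²*(1/97) - 1418/1629 = (170569/289)*(1/97) - 1418/1629 = 170569/28033 - 1418/1629 = 238106107/45665757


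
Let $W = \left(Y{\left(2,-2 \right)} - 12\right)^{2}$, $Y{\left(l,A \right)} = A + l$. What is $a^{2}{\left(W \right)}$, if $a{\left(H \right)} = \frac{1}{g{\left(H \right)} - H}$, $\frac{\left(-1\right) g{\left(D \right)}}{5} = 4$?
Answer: $\frac{1}{26896} \approx 3.718 \cdot 10^{-5}$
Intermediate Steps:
$g{\left(D \right)} = -20$ ($g{\left(D \right)} = \left(-5\right) 4 = -20$)
$W = 144$ ($W = \left(\left(-2 + 2\right) - 12\right)^{2} = \left(0 - 12\right)^{2} = \left(-12\right)^{2} = 144$)
$a{\left(H \right)} = \frac{1}{-20 - H}$
$a^{2}{\left(W \right)} = \left(- \frac{1}{20 + 144}\right)^{2} = \left(- \frac{1}{164}\right)^{2} = \frac{1}{26896}$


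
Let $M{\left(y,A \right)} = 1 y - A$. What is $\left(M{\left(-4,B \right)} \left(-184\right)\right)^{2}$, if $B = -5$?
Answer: $33856$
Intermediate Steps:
$M{\left(y,A \right)} = y - A$
$\left(M{\left(-4,B \right)} \left(-184\right)\right)^{2} = \left(\left(-4 - -5\right) \left(-184\right)\right)^{2} = \left(\left(-4 + 5\right) \left(-184\right)\right)^{2} = \left(1 \left(-184\right)\right)^{2} = \left(-184\right)^{2} = 33856$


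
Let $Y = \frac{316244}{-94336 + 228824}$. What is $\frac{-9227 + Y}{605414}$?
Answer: $- \frac{310151133}{20355229508} \approx -0.015237$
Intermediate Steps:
$Y = \frac{79061}{33622}$ ($Y = \frac{316244}{134488} = 316244 \cdot \frac{1}{134488} = \frac{79061}{33622} \approx 2.3515$)
$\frac{-9227 + Y}{605414} = \frac{-9227 + \frac{79061}{33622}}{605414} = \left(- \frac{310151133}{33622}\right) \frac{1}{605414} = - \frac{310151133}{20355229508}$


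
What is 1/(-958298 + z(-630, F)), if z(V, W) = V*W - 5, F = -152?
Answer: -1/862543 ≈ -1.1594e-6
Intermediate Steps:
z(V, W) = -5 + V*W
1/(-958298 + z(-630, F)) = 1/(-958298 + (-5 - 630*(-152))) = 1/(-958298 + (-5 + 95760)) = 1/(-958298 + 95755) = 1/(-862543) = -1/862543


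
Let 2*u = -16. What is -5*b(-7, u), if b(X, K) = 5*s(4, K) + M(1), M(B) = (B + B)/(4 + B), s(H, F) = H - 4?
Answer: -2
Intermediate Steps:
s(H, F) = -4 + H
M(B) = 2*B/(4 + B) (M(B) = (2*B)/(4 + B) = 2*B/(4 + B))
u = -8 (u = (½)*(-16) = -8)
b(X, K) = ⅖ (b(X, K) = 5*(-4 + 4) + 2*1/(4 + 1) = 5*0 + 2*1/5 = 0 + 2*1*(⅕) = 0 + ⅖ = ⅖)
-5*b(-7, u) = -5*⅖ = -2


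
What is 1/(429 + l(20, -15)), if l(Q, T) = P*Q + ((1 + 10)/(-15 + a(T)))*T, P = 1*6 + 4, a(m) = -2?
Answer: 17/10858 ≈ 0.0015657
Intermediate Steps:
P = 10 (P = 6 + 4 = 10)
l(Q, T) = 10*Q - 11*T/17 (l(Q, T) = 10*Q + ((1 + 10)/(-15 - 2))*T = 10*Q + (11/(-17))*T = 10*Q + (11*(-1/17))*T = 10*Q - 11*T/17)
1/(429 + l(20, -15)) = 1/(429 + (10*20 - 11/17*(-15))) = 1/(429 + (200 + 165/17)) = 1/(429 + 3565/17) = 1/(10858/17) = 17/10858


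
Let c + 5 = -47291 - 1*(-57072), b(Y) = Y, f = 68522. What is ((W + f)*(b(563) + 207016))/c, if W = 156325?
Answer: 46673515413/9776 ≈ 4.7743e+6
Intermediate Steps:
c = 9776 (c = -5 + (-47291 - 1*(-57072)) = -5 + (-47291 + 57072) = -5 + 9781 = 9776)
((W + f)*(b(563) + 207016))/c = ((156325 + 68522)*(563 + 207016))/9776 = (224847*207579)*(1/9776) = 46673515413*(1/9776) = 46673515413/9776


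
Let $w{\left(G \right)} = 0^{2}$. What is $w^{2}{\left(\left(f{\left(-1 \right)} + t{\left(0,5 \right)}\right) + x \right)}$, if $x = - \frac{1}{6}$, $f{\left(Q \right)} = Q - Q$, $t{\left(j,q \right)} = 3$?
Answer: $0$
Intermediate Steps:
$f{\left(Q \right)} = 0$
$x = - \frac{1}{6}$ ($x = \left(-1\right) \frac{1}{6} = - \frac{1}{6} \approx -0.16667$)
$w{\left(G \right)} = 0$
$w^{2}{\left(\left(f{\left(-1 \right)} + t{\left(0,5 \right)}\right) + x \right)} = 0^{2} = 0$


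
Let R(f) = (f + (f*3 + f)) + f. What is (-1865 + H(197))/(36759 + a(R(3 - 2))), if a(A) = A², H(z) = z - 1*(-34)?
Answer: -1634/36795 ≈ -0.044408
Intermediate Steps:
H(z) = 34 + z (H(z) = z + 34 = 34 + z)
R(f) = 6*f (R(f) = (f + (3*f + f)) + f = (f + 4*f) + f = 5*f + f = 6*f)
(-1865 + H(197))/(36759 + a(R(3 - 2))) = (-1865 + (34 + 197))/(36759 + (6*(3 - 2))²) = (-1865 + 231)/(36759 + (6*1)²) = -1634/(36759 + 6²) = -1634/(36759 + 36) = -1634/36795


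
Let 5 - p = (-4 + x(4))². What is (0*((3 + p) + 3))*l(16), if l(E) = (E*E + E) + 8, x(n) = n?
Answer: 0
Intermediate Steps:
p = 5 (p = 5 - (-4 + 4)² = 5 - 1*0² = 5 - 1*0 = 5 + 0 = 5)
l(E) = 8 + E + E² (l(E) = (E² + E) + 8 = (E + E²) + 8 = 8 + E + E²)
(0*((3 + p) + 3))*l(16) = (0*((3 + 5) + 3))*(8 + 16 + 16²) = (0*(8 + 3))*(8 + 16 + 256) = (0*11)*280 = 0*280 = 0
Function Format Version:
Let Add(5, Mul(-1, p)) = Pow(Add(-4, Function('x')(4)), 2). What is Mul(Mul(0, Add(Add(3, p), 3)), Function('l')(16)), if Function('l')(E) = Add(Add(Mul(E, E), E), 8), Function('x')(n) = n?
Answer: 0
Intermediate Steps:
p = 5 (p = Add(5, Mul(-1, Pow(Add(-4, 4), 2))) = Add(5, Mul(-1, Pow(0, 2))) = Add(5, Mul(-1, 0)) = Add(5, 0) = 5)
Function('l')(E) = Add(8, E, Pow(E, 2)) (Function('l')(E) = Add(Add(Pow(E, 2), E), 8) = Add(Add(E, Pow(E, 2)), 8) = Add(8, E, Pow(E, 2)))
Mul(Mul(0, Add(Add(3, p), 3)), Function('l')(16)) = Mul(Mul(0, Add(Add(3, 5), 3)), Add(8, 16, Pow(16, 2))) = Mul(Mul(0, Add(8, 3)), Add(8, 16, 256)) = Mul(Mul(0, 11), 280) = Mul(0, 280) = 0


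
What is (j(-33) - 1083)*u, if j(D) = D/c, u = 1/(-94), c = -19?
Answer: 10272/893 ≈ 11.503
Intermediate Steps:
u = -1/94 ≈ -0.010638
j(D) = -D/19 (j(D) = D/(-19) = D*(-1/19) = -D/19)
(j(-33) - 1083)*u = (-1/19*(-33) - 1083)*(-1/94) = (33/19 - 1083)*(-1/94) = -20544/19*(-1/94) = 10272/893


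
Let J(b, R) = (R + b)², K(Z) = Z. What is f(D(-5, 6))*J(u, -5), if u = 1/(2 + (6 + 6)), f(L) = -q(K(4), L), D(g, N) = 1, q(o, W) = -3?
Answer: 14283/196 ≈ 72.872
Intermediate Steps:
f(L) = 3 (f(L) = -1*(-3) = 3)
u = 1/14 (u = 1/(2 + 12) = 1/14 ≈ 0.071429)
f(D(-5, 6))*J(u, -5) = 3*(-5 + 1/14)² = 3*(-69/14)² = 3*(4761/196) = 14283/196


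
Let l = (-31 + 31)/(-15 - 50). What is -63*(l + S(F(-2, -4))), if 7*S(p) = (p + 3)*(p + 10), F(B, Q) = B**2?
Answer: -882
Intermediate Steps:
S(p) = (3 + p)*(10 + p)/7 (S(p) = ((p + 3)*(p + 10))/7 = ((3 + p)*(10 + p))/7 = (3 + p)*(10 + p)/7)
l = 0 (l = 0/(-65) = 0*(-1/65) = 0)
-63*(l + S(F(-2, -4))) = -63*(0 + (30/7 + ((-2)**2)**2/7 + (13/7)*(-2)**2)) = -63*(0 + (30/7 + (1/7)*4**2 + (13/7)*4)) = -63*(0 + (30/7 + (1/7)*16 + 52/7)) = -63*(0 + (30/7 + 16/7 + 52/7)) = -63*(0 + 14) = -63*14 = -882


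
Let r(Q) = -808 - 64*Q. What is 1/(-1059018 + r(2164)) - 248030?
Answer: -297219805661/1198322 ≈ -2.4803e+5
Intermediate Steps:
r(Q) = -808 - 64*Q
1/(-1059018 + r(2164)) - 248030 = 1/(-1059018 + (-808 - 64*2164)) - 248030 = 1/(-1059018 + (-808 - 138496)) - 248030 = 1/(-1059018 - 139304) - 248030 = 1/(-1198322) - 248030 = -1/1198322 - 248030 = -297219805661/1198322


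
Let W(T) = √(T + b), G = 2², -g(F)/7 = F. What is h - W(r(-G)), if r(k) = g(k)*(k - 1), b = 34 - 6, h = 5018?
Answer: 5018 - 4*I*√7 ≈ 5018.0 - 10.583*I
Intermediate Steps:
g(F) = -7*F
G = 4
b = 28
r(k) = -7*k*(-1 + k) (r(k) = (-7*k)*(k - 1) = (-7*k)*(-1 + k) = -7*k*(-1 + k))
W(T) = √(28 + T) (W(T) = √(T + 28) = √(28 + T))
h - W(r(-G)) = 5018 - √(28 + 7*(-1*4)*(1 - (-1)*4)) = 5018 - √(28 + 7*(-4)*(1 - 1*(-4))) = 5018 - √(28 + 7*(-4)*(1 + 4)) = 5018 - √(28 + 7*(-4)*5) = 5018 - √(28 - 140) = 5018 - √(-112) = 5018 - 4*I*√7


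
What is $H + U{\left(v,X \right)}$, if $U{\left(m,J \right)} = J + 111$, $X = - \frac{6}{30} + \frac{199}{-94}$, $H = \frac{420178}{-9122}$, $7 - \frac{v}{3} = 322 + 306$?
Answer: $\frac{134238611}{2143670} \approx 62.621$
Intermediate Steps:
$v = -1863$ ($v = 21 - 3 \left(322 + 306\right) = 21 - 1884 = -1863$)
$H = - \frac{210089}{4561}$ ($H = 420178 \left(- \frac{1}{9122}\right) = - \frac{210089}{4561} \approx -46.062$)
$X = - \frac{1089}{470}$ ($X = \left(-6\right) \frac{1}{30} + 199 \left(- \frac{1}{94}\right) = - \frac{1}{5} - \frac{199}{94} = - \frac{1089}{470} \approx -2.317$)
$U{\left(m,J \right)} = 111 + J$
$H + U{\left(v,X \right)} = - \frac{210089}{4561} + \left(111 - \frac{1089}{470}\right) = - \frac{210089}{4561} + \frac{51081}{470} = \frac{134238611}{2143670}$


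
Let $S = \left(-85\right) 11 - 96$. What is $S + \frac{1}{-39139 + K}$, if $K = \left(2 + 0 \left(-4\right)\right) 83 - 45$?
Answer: $- \frac{40227559}{39018} \approx -1031.0$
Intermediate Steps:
$S = -1031$ ($S = -935 - 96 = -1031$)
$K = 121$ ($K = \left(2 + 0\right) 83 - 45 = 2 \cdot 83 - 45 = 166 - 45 = 121$)
$S + \frac{1}{-39139 + K} = -1031 + \frac{1}{-39139 + 121} = -1031 + \frac{1}{-39018} = -1031 - \frac{1}{39018} = - \frac{40227559}{39018}$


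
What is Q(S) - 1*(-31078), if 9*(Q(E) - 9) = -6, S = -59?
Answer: 93259/3 ≈ 31086.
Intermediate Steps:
Q(E) = 25/3 (Q(E) = 9 + (⅑)*(-6) = 9 - ⅔ = 25/3)
Q(S) - 1*(-31078) = 25/3 - 1*(-31078) = 25/3 + 31078 = 93259/3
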